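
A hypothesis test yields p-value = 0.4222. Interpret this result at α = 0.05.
Since p = 0.4222 > α = 0.05, fail to reject H₀.
There is insufficient evidence to reject the null hypothesis; the result is not statistically significant at the 0.05 level.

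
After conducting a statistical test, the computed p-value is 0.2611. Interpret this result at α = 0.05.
Since p = 0.2611 > α = 0.05, fail to reject H₀.
There is insufficient evidence to reject the null hypothesis; the result is not statistically significant at the 0.05 level.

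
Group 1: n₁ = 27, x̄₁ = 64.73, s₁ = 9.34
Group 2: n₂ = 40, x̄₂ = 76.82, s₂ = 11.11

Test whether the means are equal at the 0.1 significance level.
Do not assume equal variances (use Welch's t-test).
Welch's two-sample t-test:
H₀: μ₁ = μ₂
H₁: μ₁ ≠ μ₂
s₁²/n₁ = 9.34²/27 = 3.2309,  s₂²/n₂ = 11.11²/40 = 3.0858
SE = √(s₁²/n₁ + s₂²/n₂) = √(3.2309 + 3.0858) = 2.5133
df (Welch-Satterthwaite) = (s₁²/n₁ + s₂²/n₂)² / [(s₁²/n₁)²/(n₁-1) + (s₂²/n₂)²/(n₂-1)] ≈ 61.80
t = (x̄₁ - x̄₂) / SE = (64.73 - 76.82) / 2.5133 = -12.09 / 2.5133 = -4.810
p-value < 0.0001

Since p-value < α = 0.1, we reject H₀.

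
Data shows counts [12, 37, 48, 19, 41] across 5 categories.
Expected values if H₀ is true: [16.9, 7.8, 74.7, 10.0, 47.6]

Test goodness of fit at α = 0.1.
Chi-square goodness of fit test:
H₀: observed counts match expected distribution
H₁: observed counts differ from expected distribution
df = k - 1 = 4
χ² = Σ(O - E)²/E
   = (12 - 16.9)²/16.9 + (37 - 7.8)²/7.8 + (48 - 74.7)²/74.7 + (19 - 10.0)²/10.0 + (41 - 47.6)²/47.6
   = 1.421 + 109.313 + 9.543 + 8.100 + 0.915
   = 129.29
p-value < 0.0001

Since p-value < α = 0.1, we reject H₀.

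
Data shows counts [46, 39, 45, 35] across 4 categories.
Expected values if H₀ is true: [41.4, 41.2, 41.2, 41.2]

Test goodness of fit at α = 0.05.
Chi-square goodness of fit test:
H₀: observed counts match expected distribution
H₁: observed counts differ from expected distribution
df = k - 1 = 3
χ² = Σ(O - E)²/E
   = (46 - 41.4)²/41.4 + (39 - 41.2)²/41.2 + (45 - 41.2)²/41.2 + (35 - 41.2)²/41.2
   = 0.511 + 0.117 + 0.350 + 0.933
   = 1.91
p-value = 0.5909

Since p-value > α = 0.05, we fail to reject H₀.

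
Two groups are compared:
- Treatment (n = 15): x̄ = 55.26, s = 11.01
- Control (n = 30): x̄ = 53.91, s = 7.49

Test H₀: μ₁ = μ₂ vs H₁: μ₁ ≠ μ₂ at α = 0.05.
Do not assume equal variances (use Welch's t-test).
Welch's two-sample t-test:
H₀: μ₁ = μ₂
H₁: μ₁ ≠ μ₂
s₁²/n₁ = 11.01²/15 = 8.0813,  s₂²/n₂ = 7.49²/30 = 1.8700
SE = √(s₁²/n₁ + s₂²/n₂) = √(8.0813 + 1.8700) = 3.1546
df (Welch-Satterthwaite) = (s₁²/n₁ + s₂²/n₂)² / [(s₁²/n₁)²/(n₁-1) + (s₂²/n₂)²/(n₂-1)] ≈ 20.69
t = (x̄₁ - x̄₂) / SE = (55.26 - 53.91) / 3.1546 = 1.35 / 3.1546 = 0.428
p-value = 0.6731

Since p-value > α = 0.05, we fail to reject H₀.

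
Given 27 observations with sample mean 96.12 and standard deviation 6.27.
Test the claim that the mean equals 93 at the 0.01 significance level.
One-sample t-test:
H₀: μ = 93
H₁: μ ≠ 93
df = n - 1 = 26
t = (x̄ - μ₀) / (s/√n) = (96.12 - 93) / (6.27/√27) = 2.586
p-value = 0.0157

Since p-value > α = 0.01, we fail to reject H₀.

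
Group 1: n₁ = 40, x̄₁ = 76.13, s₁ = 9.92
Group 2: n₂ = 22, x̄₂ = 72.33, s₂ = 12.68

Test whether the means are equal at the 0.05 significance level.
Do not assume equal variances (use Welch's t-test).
Welch's two-sample t-test:
H₀: μ₁ = μ₂
H₁: μ₁ ≠ μ₂
s₁²/n₁ = 9.92²/40 = 2.4602,  s₂²/n₂ = 12.68²/22 = 7.3083
SE = √(s₁²/n₁ + s₂²/n₂) = √(2.4602 + 7.3083) = 3.1255
df (Welch-Satterthwaite) = (s₁²/n₁ + s₂²/n₂)² / [(s₁²/n₁)²/(n₁-1) + (s₂²/n₂)²/(n₂-1)] ≈ 35.36
t = (x̄₁ - x̄₂) / SE = (76.13 - 72.33) / 3.1255 = 3.80 / 3.1255 = 1.216
p-value = 0.2321

Since p-value > α = 0.05, we fail to reject H₀.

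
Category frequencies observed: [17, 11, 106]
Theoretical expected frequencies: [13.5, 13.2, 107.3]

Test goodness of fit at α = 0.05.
Chi-square goodness of fit test:
H₀: observed counts match expected distribution
H₁: observed counts differ from expected distribution
df = k - 1 = 2
χ² = Σ(O - E)²/E
   = (17 - 13.5)²/13.5 + (11 - 13.2)²/13.2 + (106 - 107.3)²/107.3
   = 0.907 + 0.367 + 0.016
   = 1.29
p-value = 0.5247

Since p-value > α = 0.05, we fail to reject H₀.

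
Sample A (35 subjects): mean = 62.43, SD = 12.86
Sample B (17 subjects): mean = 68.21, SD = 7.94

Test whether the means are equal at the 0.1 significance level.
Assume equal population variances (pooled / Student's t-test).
Student's two-sample t-test (equal variances):
H₀: μ₁ = μ₂
H₁: μ₁ ≠ μ₂
df = n₁ + n₂ - 2 = 50
Pooled variance s_p² = [(n₁-1)s₁² + (n₂-1)s₂²] / (n₁ + n₂ - 2) = [(34)(12.86²) + (16)(7.94²)] / 50 = 132.6321
SE = √(s_p²(1/n₁ + 1/n₂)) = √(132.6321 × (1/35 + 1/17)) = 3.4046
t = (x̄₁ - x̄₂) / SE = (62.43 - 68.21) / 3.4046 = -5.78 / 3.4046 = -1.698
p-value = 0.0958

Since p-value < α = 0.1, we reject H₀.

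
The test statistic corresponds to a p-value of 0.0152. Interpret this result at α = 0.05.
Since p = 0.0152 < α = 0.05, reject H₀.
There is sufficient evidence to reject the null hypothesis; the result is statistically significant at the 0.05 level.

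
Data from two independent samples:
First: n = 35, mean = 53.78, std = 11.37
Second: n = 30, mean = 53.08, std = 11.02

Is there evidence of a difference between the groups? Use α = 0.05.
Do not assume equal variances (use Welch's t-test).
Welch's two-sample t-test:
H₀: μ₁ = μ₂
H₁: μ₁ ≠ μ₂
s₁²/n₁ = 11.37²/35 = 3.6936,  s₂²/n₂ = 11.02²/30 = 4.0480
SE = √(s₁²/n₁ + s₂²/n₂) = √(3.6936 + 4.0480) = 2.7824
df (Welch-Satterthwaite) = (s₁²/n₁ + s₂²/n₂)² / [(s₁²/n₁)²/(n₁-1) + (s₂²/n₂)²/(n₂-1)] ≈ 62.02
t = (x̄₁ - x̄₂) / SE = (53.78 - 53.08) / 2.7824 = 0.70 / 2.7824 = 0.252
p-value = 0.8022

Since p-value > α = 0.05, we fail to reject H₀.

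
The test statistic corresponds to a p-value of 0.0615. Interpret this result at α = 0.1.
Since p = 0.0615 < α = 0.1, reject H₀.
There is sufficient evidence to reject the null hypothesis; the result is statistically significant at the 0.1 level.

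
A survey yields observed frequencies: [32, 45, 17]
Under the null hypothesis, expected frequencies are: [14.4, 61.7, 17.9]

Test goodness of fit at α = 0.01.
Chi-square goodness of fit test:
H₀: observed counts match expected distribution
H₁: observed counts differ from expected distribution
df = k - 1 = 2
χ² = Σ(O - E)²/E
   = (32 - 14.4)²/14.4 + (45 - 61.7)²/61.7 + (17 - 17.9)²/17.9
   = 21.511 + 4.520 + 0.045
   = 26.08
p-value < 0.0001

Since p-value < α = 0.01, we reject H₀.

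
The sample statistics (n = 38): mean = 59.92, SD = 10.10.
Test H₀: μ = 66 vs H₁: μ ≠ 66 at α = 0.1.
One-sample t-test:
H₀: μ = 66
H₁: μ ≠ 66
df = n - 1 = 37
t = (x̄ - μ₀) / (s/√n) = (59.92 - 66) / (10.10/√38) = -3.711
p-value = 0.0007

Since p-value < α = 0.1, we reject H₀.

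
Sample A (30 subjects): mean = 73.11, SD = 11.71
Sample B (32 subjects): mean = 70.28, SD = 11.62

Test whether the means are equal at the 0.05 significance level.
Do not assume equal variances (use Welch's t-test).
Welch's two-sample t-test:
H₀: μ₁ = μ₂
H₁: μ₁ ≠ μ₂
s₁²/n₁ = 11.71²/30 = 4.5708,  s₂²/n₂ = 11.62²/32 = 4.2195
SE = √(s₁²/n₁ + s₂²/n₂) = √(4.5708 + 4.2195) = 2.9648
df (Welch-Satterthwaite) = (s₁²/n₁ + s₂²/n₂)² / [(s₁²/n₁)²/(n₁-1) + (s₂²/n₂)²/(n₂-1)] ≈ 59.68
t = (x̄₁ - x̄₂) / SE = (73.11 - 70.28) / 2.9648 = 2.83 / 2.9648 = 0.955
p-value = 0.3437

Since p-value > α = 0.05, we fail to reject H₀.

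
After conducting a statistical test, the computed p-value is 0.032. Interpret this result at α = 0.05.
Since p = 0.032 < α = 0.05, reject H₀.
There is sufficient evidence to reject the null hypothesis; the result is statistically significant at the 0.05 level.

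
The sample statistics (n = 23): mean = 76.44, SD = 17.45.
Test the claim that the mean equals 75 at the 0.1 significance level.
One-sample t-test:
H₀: μ = 75
H₁: μ ≠ 75
df = n - 1 = 22
t = (x̄ - μ₀) / (s/√n) = (76.44 - 75) / (17.45/√23) = 0.396
p-value = 0.6961

Since p-value > α = 0.1, we fail to reject H₀.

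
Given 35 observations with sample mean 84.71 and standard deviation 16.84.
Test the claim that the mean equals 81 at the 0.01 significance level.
One-sample t-test:
H₀: μ = 81
H₁: μ ≠ 81
df = n - 1 = 34
t = (x̄ - μ₀) / (s/√n) = (84.71 - 81) / (16.84/√35) = 1.303
p-value = 0.2012

Since p-value > α = 0.01, we fail to reject H₀.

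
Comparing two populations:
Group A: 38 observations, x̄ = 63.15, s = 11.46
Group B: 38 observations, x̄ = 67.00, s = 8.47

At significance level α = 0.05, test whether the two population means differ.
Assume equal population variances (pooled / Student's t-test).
Student's two-sample t-test (equal variances):
H₀: μ₁ = μ₂
H₁: μ₁ ≠ μ₂
df = n₁ + n₂ - 2 = 74
Pooled variance s_p² = [(n₁-1)s₁² + (n₂-1)s₂²] / (n₁ + n₂ - 2) = [(37)(11.46²) + (37)(8.47²)] / 74 = 101.5363
SE = √(s_p²(1/n₁ + 1/n₂)) = √(101.5363 × (1/38 + 1/38)) = 2.3117
t = (x̄₁ - x̄₂) / SE = (63.15 - 67.00) / 2.3117 = -3.85 / 2.3117 = -1.665
p-value = 0.1001

Since p-value > α = 0.05, we fail to reject H₀.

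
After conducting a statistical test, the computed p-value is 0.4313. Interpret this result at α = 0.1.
Since p = 0.4313 > α = 0.1, fail to reject H₀.
There is insufficient evidence to reject the null hypothesis; the result is not statistically significant at the 0.1 level.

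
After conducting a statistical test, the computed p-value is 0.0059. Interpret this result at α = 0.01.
Since p = 0.0059 < α = 0.01, reject H₀.
There is sufficient evidence to reject the null hypothesis; the result is statistically significant at the 0.01 level.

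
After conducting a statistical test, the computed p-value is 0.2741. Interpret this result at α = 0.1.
Since p = 0.2741 > α = 0.1, fail to reject H₀.
There is insufficient evidence to reject the null hypothesis; the result is not statistically significant at the 0.1 level.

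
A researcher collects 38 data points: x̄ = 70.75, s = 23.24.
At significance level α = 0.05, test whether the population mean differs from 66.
One-sample t-test:
H₀: μ = 66
H₁: μ ≠ 66
df = n - 1 = 37
t = (x̄ - μ₀) / (s/√n) = (70.75 - 66) / (23.24/√38) = 1.260
p-value = 0.2156

Since p-value > α = 0.05, we fail to reject H₀.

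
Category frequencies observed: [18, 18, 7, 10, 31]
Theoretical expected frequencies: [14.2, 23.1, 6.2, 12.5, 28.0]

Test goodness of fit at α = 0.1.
Chi-square goodness of fit test:
H₀: observed counts match expected distribution
H₁: observed counts differ from expected distribution
df = k - 1 = 4
χ² = Σ(O - E)²/E
   = (18 - 14.2)²/14.2 + (18 - 23.1)²/23.1 + (7 - 6.2)²/6.2 + (10 - 12.5)²/12.5 + (31 - 28.0)²/28.0
   = 1.017 + 1.126 + 0.103 + 0.500 + 0.321
   = 3.07
p-value = 0.5466

Since p-value > α = 0.1, we fail to reject H₀.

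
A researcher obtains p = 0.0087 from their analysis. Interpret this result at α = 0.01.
Since p = 0.0087 < α = 0.01, reject H₀.
There is sufficient evidence to reject the null hypothesis; the result is statistically significant at the 0.01 level.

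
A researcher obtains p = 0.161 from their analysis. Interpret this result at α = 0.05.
Since p = 0.161 > α = 0.05, fail to reject H₀.
There is insufficient evidence to reject the null hypothesis; the result is not statistically significant at the 0.05 level.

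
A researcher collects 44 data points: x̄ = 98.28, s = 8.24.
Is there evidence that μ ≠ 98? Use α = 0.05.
One-sample t-test:
H₀: μ = 98
H₁: μ ≠ 98
df = n - 1 = 43
t = (x̄ - μ₀) / (s/√n) = (98.28 - 98) / (8.24/√44) = 0.225
p-value = 0.8227

Since p-value > α = 0.05, we fail to reject H₀.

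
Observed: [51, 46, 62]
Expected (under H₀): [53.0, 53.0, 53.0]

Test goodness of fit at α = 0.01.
Chi-square goodness of fit test:
H₀: observed counts match expected distribution
H₁: observed counts differ from expected distribution
df = k - 1 = 2
χ² = Σ(O - E)²/E
   = (51 - 53.0)²/53.0 + (46 - 53.0)²/53.0 + (62 - 53.0)²/53.0
   = 0.075 + 0.925 + 1.528
   = 2.53
p-value = 0.2825

Since p-value > α = 0.01, we fail to reject H₀.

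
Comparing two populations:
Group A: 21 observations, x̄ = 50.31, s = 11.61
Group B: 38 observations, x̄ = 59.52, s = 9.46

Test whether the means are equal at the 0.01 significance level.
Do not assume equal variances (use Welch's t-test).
Welch's two-sample t-test:
H₀: μ₁ = μ₂
H₁: μ₁ ≠ μ₂
s₁²/n₁ = 11.61²/21 = 6.4187,  s₂²/n₂ = 9.46²/38 = 2.3550
SE = √(s₁²/n₁ + s₂²/n₂) = √(6.4187 + 2.3550) = 2.9620
df (Welch-Satterthwaite) = (s₁²/n₁ + s₂²/n₂)² / [(s₁²/n₁)²/(n₁-1) + (s₂²/n₂)²/(n₂-1)] ≈ 34.83
t = (x̄₁ - x̄₂) / SE = (50.31 - 59.52) / 2.9620 = -9.21 / 2.9620 = -3.109
p-value = 0.0037

Since p-value < α = 0.01, we reject H₀.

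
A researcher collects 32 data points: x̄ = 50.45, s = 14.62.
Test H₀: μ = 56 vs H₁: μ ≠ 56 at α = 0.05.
One-sample t-test:
H₀: μ = 56
H₁: μ ≠ 56
df = n - 1 = 31
t = (x̄ - μ₀) / (s/√n) = (50.45 - 56) / (14.62/√32) = -2.147
p-value = 0.0397

Since p-value < α = 0.05, we reject H₀.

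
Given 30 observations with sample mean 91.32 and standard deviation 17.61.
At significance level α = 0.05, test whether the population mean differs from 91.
One-sample t-test:
H₀: μ = 91
H₁: μ ≠ 91
df = n - 1 = 29
t = (x̄ - μ₀) / (s/√n) = (91.32 - 91) / (17.61/√30) = 0.100
p-value = 0.9214

Since p-value > α = 0.05, we fail to reject H₀.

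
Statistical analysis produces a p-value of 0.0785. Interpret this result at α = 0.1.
Since p = 0.0785 < α = 0.1, reject H₀.
There is sufficient evidence to reject the null hypothesis; the result is statistically significant at the 0.1 level.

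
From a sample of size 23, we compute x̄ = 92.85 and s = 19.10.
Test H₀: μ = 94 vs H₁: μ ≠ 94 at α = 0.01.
One-sample t-test:
H₀: μ = 94
H₁: μ ≠ 94
df = n - 1 = 22
t = (x̄ - μ₀) / (s/√n) = (92.85 - 94) / (19.10/√23) = -0.289
p-value = 0.7755

Since p-value > α = 0.01, we fail to reject H₀.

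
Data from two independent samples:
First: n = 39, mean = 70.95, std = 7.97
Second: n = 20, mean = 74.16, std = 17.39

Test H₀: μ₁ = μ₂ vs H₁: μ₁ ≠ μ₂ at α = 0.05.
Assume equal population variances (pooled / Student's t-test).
Student's two-sample t-test (equal variances):
H₀: μ₁ = μ₂
H₁: μ₁ ≠ μ₂
df = n₁ + n₂ - 2 = 57
Pooled variance s_p² = [(n₁-1)s₁² + (n₂-1)s₂²] / (n₁ + n₂ - 2) = [(38)(7.97²) + (19)(17.39²)] / 57 = 143.1513
SE = √(s_p²(1/n₁ + 1/n₂)) = √(143.1513 × (1/39 + 1/20)) = 3.2906
t = (x̄₁ - x̄₂) / SE = (70.95 - 74.16) / 3.2906 = -3.21 / 3.2906 = -0.976
p-value = 0.3334

Since p-value > α = 0.05, we fail to reject H₀.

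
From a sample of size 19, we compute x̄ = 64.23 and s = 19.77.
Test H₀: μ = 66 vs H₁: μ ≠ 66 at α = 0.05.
One-sample t-test:
H₀: μ = 66
H₁: μ ≠ 66
df = n - 1 = 18
t = (x̄ - μ₀) / (s/√n) = (64.23 - 66) / (19.77/√19) = -0.390
p-value = 0.7009

Since p-value > α = 0.05, we fail to reject H₀.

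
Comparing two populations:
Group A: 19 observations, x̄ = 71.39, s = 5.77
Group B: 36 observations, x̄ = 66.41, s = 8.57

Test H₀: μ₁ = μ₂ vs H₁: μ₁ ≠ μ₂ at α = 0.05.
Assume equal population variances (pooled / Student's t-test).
Student's two-sample t-test (equal variances):
H₀: μ₁ = μ₂
H₁: μ₁ ≠ μ₂
df = n₁ + n₂ - 2 = 53
Pooled variance s_p² = [(n₁-1)s₁² + (n₂-1)s₂²] / (n₁ + n₂ - 2) = [(18)(5.77²) + (35)(8.57²)] / 53 = 59.8084
SE = √(s_p²(1/n₁ + 1/n₂)) = √(59.8084 × (1/19 + 1/36)) = 2.1930
t = (x̄₁ - x̄₂) / SE = (71.39 - 66.41) / 2.1930 = 4.98 / 2.1930 = 2.271
p-value = 0.0272

Since p-value < α = 0.05, we reject H₀.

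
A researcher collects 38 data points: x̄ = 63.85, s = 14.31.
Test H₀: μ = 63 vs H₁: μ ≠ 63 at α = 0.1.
One-sample t-test:
H₀: μ = 63
H₁: μ ≠ 63
df = n - 1 = 37
t = (x̄ - μ₀) / (s/√n) = (63.85 - 63) / (14.31/√38) = 0.366
p-value = 0.7163

Since p-value > α = 0.1, we fail to reject H₀.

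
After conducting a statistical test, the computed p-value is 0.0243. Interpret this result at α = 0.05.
Since p = 0.0243 < α = 0.05, reject H₀.
There is sufficient evidence to reject the null hypothesis; the result is statistically significant at the 0.05 level.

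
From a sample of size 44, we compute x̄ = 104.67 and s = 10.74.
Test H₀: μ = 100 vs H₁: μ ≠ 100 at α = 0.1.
One-sample t-test:
H₀: μ = 100
H₁: μ ≠ 100
df = n - 1 = 43
t = (x̄ - μ₀) / (s/√n) = (104.67 - 100) / (10.74/√44) = 2.884
p-value = 0.0061

Since p-value < α = 0.1, we reject H₀.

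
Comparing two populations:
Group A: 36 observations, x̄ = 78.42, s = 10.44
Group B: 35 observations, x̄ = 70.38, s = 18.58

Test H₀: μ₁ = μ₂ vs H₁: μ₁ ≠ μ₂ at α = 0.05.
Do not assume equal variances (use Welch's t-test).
Welch's two-sample t-test:
H₀: μ₁ = μ₂
H₁: μ₁ ≠ μ₂
s₁²/n₁ = 10.44²/36 = 3.0276,  s₂²/n₂ = 18.58²/35 = 9.8633
SE = √(s₁²/n₁ + s₂²/n₂) = √(3.0276 + 9.8633) = 3.5904
df (Welch-Satterthwaite) = (s₁²/n₁ + s₂²/n₂)² / [(s₁²/n₁)²/(n₁-1) + (s₂²/n₂)²/(n₂-1)] ≈ 53.21
t = (x̄₁ - x̄₂) / SE = (78.42 - 70.38) / 3.5904 = 8.04 / 3.5904 = 2.239
p-value = 0.0293

Since p-value < α = 0.05, we reject H₀.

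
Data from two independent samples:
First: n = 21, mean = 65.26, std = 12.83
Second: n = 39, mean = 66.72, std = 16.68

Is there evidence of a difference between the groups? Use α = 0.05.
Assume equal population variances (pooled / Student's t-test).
Student's two-sample t-test (equal variances):
H₀: μ₁ = μ₂
H₁: μ₁ ≠ μ₂
df = n₁ + n₂ - 2 = 58
Pooled variance s_p² = [(n₁-1)s₁² + (n₂-1)s₂²] / (n₁ + n₂ - 2) = [(20)(12.83²) + (38)(16.68²)] / 58 = 239.0453
SE = √(s_p²(1/n₁ + 1/n₂)) = √(239.0453 × (1/21 + 1/39)) = 4.1848
t = (x̄₁ - x̄₂) / SE = (65.26 - 66.72) / 4.1848 = -1.46 / 4.1848 = -0.349
p-value = 0.7284

Since p-value > α = 0.05, we fail to reject H₀.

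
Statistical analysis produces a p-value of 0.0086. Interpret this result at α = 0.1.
Since p = 0.0086 < α = 0.1, reject H₀.
There is sufficient evidence to reject the null hypothesis; the result is statistically significant at the 0.1 level.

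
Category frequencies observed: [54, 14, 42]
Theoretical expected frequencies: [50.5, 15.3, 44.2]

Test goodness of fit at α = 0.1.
Chi-square goodness of fit test:
H₀: observed counts match expected distribution
H₁: observed counts differ from expected distribution
df = k - 1 = 2
χ² = Σ(O - E)²/E
   = (54 - 50.5)²/50.5 + (14 - 15.3)²/15.3 + (42 - 44.2)²/44.2
   = 0.243 + 0.110 + 0.110
   = 0.46
p-value = 0.7935

Since p-value > α = 0.1, we fail to reject H₀.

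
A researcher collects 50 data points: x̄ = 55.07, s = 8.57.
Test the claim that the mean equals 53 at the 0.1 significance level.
One-sample t-test:
H₀: μ = 53
H₁: μ ≠ 53
df = n - 1 = 49
t = (x̄ - μ₀) / (s/√n) = (55.07 - 53) / (8.57/√50) = 1.708
p-value = 0.0940

Since p-value < α = 0.1, we reject H₀.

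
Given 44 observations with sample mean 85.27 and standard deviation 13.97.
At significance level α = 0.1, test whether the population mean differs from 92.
One-sample t-test:
H₀: μ = 92
H₁: μ ≠ 92
df = n - 1 = 43
t = (x̄ - μ₀) / (s/√n) = (85.27 - 92) / (13.97/√44) = -3.196
p-value = 0.0026

Since p-value < α = 0.1, we reject H₀.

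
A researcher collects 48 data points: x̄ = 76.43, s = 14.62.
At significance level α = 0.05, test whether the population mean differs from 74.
One-sample t-test:
H₀: μ = 74
H₁: μ ≠ 74
df = n - 1 = 47
t = (x̄ - μ₀) / (s/√n) = (76.43 - 74) / (14.62/√48) = 1.152
p-value = 0.2553

Since p-value > α = 0.05, we fail to reject H₀.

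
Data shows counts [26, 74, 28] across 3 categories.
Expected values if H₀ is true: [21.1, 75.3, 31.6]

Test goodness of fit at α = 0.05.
Chi-square goodness of fit test:
H₀: observed counts match expected distribution
H₁: observed counts differ from expected distribution
df = k - 1 = 2
χ² = Σ(O - E)²/E
   = (26 - 21.1)²/21.1 + (74 - 75.3)²/75.3 + (28 - 31.6)²/31.6
   = 1.138 + 0.022 + 0.410
   = 1.57
p-value = 0.4560

Since p-value > α = 0.05, we fail to reject H₀.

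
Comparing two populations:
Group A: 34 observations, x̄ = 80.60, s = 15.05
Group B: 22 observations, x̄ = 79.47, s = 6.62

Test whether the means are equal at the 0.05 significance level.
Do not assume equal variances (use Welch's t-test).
Welch's two-sample t-test:
H₀: μ₁ = μ₂
H₁: μ₁ ≠ μ₂
s₁²/n₁ = 15.05²/34 = 6.6618,  s₂²/n₂ = 6.62²/22 = 1.9920
SE = √(s₁²/n₁ + s₂²/n₂) = √(6.6618 + 1.9920) = 2.9417
df (Welch-Satterthwaite) = (s₁²/n₁ + s₂²/n₂)² / [(s₁²/n₁)²/(n₁-1) + (s₂²/n₂)²/(n₂-1)] ≈ 48.83
t = (x̄₁ - x̄₂) / SE = (80.60 - 79.47) / 2.9417 = 1.13 / 2.9417 = 0.384
p-value = 0.7026

Since p-value > α = 0.05, we fail to reject H₀.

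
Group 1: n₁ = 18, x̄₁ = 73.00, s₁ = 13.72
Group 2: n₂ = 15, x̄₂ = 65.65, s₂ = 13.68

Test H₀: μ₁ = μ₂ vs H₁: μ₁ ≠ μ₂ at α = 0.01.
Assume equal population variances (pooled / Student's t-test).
Student's two-sample t-test (equal variances):
H₀: μ₁ = μ₂
H₁: μ₁ ≠ μ₂
df = n₁ + n₂ - 2 = 31
Pooled variance s_p² = [(n₁-1)s₁² + (n₂-1)s₂²] / (n₁ + n₂ - 2) = [(17)(13.72²) + (14)(13.68²)] / 31 = 187.7434
SE = √(s_p²(1/n₁ + 1/n₂)) = √(187.7434 × (1/18 + 1/15)) = 4.7902
t = (x̄₁ - x̄₂) / SE = (73.00 - 65.65) / 4.7902 = 7.35 / 4.7902 = 1.534
p-value = 0.1351

Since p-value > α = 0.01, we fail to reject H₀.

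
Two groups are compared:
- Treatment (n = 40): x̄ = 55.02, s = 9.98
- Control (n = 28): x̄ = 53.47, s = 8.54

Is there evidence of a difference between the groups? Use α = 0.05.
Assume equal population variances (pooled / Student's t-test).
Student's two-sample t-test (equal variances):
H₀: μ₁ = μ₂
H₁: μ₁ ≠ μ₂
df = n₁ + n₂ - 2 = 66
Pooled variance s_p² = [(n₁-1)s₁² + (n₂-1)s₂²] / (n₁ + n₂ - 2) = [(39)(9.98²) + (27)(8.54²)] / 66 = 88.6904
SE = √(s_p²(1/n₁ + 1/n₂)) = √(88.6904 × (1/40 + 1/28)) = 2.3205
t = (x̄₁ - x̄₂) / SE = (55.02 - 53.47) / 2.3205 = 1.55 / 2.3205 = 0.668
p-value = 0.5065

Since p-value > α = 0.05, we fail to reject H₀.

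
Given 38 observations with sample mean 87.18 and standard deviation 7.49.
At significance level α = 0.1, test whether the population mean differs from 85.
One-sample t-test:
H₀: μ = 85
H₁: μ ≠ 85
df = n - 1 = 37
t = (x̄ - μ₀) / (s/√n) = (87.18 - 85) / (7.49/√38) = 1.794
p-value = 0.0810

Since p-value < α = 0.1, we reject H₀.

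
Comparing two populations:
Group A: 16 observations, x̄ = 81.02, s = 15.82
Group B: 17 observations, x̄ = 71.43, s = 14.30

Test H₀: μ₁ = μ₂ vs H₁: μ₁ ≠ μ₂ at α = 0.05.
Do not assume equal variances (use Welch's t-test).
Welch's two-sample t-test:
H₀: μ₁ = μ₂
H₁: μ₁ ≠ μ₂
s₁²/n₁ = 15.82²/16 = 15.6420,  s₂²/n₂ = 14.30²/17 = 12.0288
SE = √(s₁²/n₁ + s₂²/n₂) = √(15.6420 + 12.0288) = 5.2603
df (Welch-Satterthwaite) = (s₁²/n₁ + s₂²/n₂)² / [(s₁²/n₁)²/(n₁-1) + (s₂²/n₂)²/(n₂-1)] ≈ 30.20
t = (x̄₁ - x̄₂) / SE = (81.02 - 71.43) / 5.2603 = 9.59 / 5.2603 = 1.823
p-value = 0.0782

Since p-value > α = 0.05, we fail to reject H₀.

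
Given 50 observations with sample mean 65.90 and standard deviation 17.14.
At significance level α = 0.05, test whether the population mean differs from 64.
One-sample t-test:
H₀: μ = 64
H₁: μ ≠ 64
df = n - 1 = 49
t = (x̄ - μ₀) / (s/√n) = (65.90 - 64) / (17.14/√50) = 0.784
p-value = 0.4369

Since p-value > α = 0.05, we fail to reject H₀.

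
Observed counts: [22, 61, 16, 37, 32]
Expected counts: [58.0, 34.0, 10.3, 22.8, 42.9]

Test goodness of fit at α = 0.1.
Chi-square goodness of fit test:
H₀: observed counts match expected distribution
H₁: observed counts differ from expected distribution
df = k - 1 = 4
χ² = Σ(O - E)²/E
   = (22 - 58.0)²/58.0 + (61 - 34.0)²/34.0 + (16 - 10.3)²/10.3 + (37 - 22.8)²/22.8 + (32 - 42.9)²/42.9
   = 22.345 + 21.441 + 3.154 + 8.844 + 2.769
   = 58.55
p-value < 0.0001

Since p-value < α = 0.1, we reject H₀.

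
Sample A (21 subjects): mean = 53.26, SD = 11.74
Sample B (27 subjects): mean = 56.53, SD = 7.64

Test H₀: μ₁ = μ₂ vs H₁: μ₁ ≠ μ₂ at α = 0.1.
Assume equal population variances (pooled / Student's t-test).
Student's two-sample t-test (equal variances):
H₀: μ₁ = μ₂
H₁: μ₁ ≠ μ₂
df = n₁ + n₂ - 2 = 46
Pooled variance s_p² = [(n₁-1)s₁² + (n₂-1)s₂²] / (n₁ + n₂ - 2) = [(20)(11.74²) + (26)(7.64²)] / 46 = 92.9166
SE = √(s_p²(1/n₁ + 1/n₂)) = √(92.9166 × (1/21 + 1/27)) = 2.8046
t = (x̄₁ - x̄₂) / SE = (53.26 - 56.53) / 2.8046 = -3.27 / 2.8046 = -1.166
p-value = 0.2497

Since p-value > α = 0.1, we fail to reject H₀.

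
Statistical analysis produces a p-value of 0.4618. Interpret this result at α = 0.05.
Since p = 0.4618 > α = 0.05, fail to reject H₀.
There is insufficient evidence to reject the null hypothesis; the result is not statistically significant at the 0.05 level.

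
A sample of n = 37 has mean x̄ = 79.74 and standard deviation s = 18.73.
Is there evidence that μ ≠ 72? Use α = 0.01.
One-sample t-test:
H₀: μ = 72
H₁: μ ≠ 72
df = n - 1 = 36
t = (x̄ - μ₀) / (s/√n) = (79.74 - 72) / (18.73/√37) = 2.514
p-value = 0.0166

Since p-value > α = 0.01, we fail to reject H₀.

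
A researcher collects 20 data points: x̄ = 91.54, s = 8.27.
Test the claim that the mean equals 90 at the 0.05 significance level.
One-sample t-test:
H₀: μ = 90
H₁: μ ≠ 90
df = n - 1 = 19
t = (x̄ - μ₀) / (s/√n) = (91.54 - 90) / (8.27/√20) = 0.833
p-value = 0.4153

Since p-value > α = 0.05, we fail to reject H₀.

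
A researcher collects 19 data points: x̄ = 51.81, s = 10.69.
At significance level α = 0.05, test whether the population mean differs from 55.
One-sample t-test:
H₀: μ = 55
H₁: μ ≠ 55
df = n - 1 = 18
t = (x̄ - μ₀) / (s/√n) = (51.81 - 55) / (10.69/√19) = -1.301
p-value = 0.2098

Since p-value > α = 0.05, we fail to reject H₀.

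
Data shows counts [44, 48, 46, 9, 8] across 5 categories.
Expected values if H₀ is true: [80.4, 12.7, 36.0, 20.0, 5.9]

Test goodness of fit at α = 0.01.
Chi-square goodness of fit test:
H₀: observed counts match expected distribution
H₁: observed counts differ from expected distribution
df = k - 1 = 4
χ² = Σ(O - E)²/E
   = (44 - 80.4)²/80.4 + (48 - 12.7)²/12.7 + (46 - 36.0)²/36.0 + (9 - 20.0)²/20.0 + (8 - 5.9)²/5.9
   = 16.480 + 98.117 + 2.778 + 6.050 + 0.747
   = 124.17
p-value < 0.0001

Since p-value < α = 0.01, we reject H₀.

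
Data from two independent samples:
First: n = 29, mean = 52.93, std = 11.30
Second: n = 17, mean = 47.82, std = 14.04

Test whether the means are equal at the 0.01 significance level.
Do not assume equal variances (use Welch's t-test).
Welch's two-sample t-test:
H₀: μ₁ = μ₂
H₁: μ₁ ≠ μ₂
s₁²/n₁ = 11.30²/29 = 4.4031,  s₂²/n₂ = 14.04²/17 = 11.5954
SE = √(s₁²/n₁ + s₂²/n₂) = √(4.4031 + 11.5954) = 3.9998
df (Welch-Satterthwaite) = (s₁²/n₁ + s₂²/n₂)² / [(s₁²/n₁)²/(n₁-1) + (s₂²/n₂)²/(n₂-1)] ≈ 28.14
t = (x̄₁ - x̄₂) / SE = (52.93 - 47.82) / 3.9998 = 5.11 / 3.9998 = 1.278
p-value = 0.2118

Since p-value > α = 0.01, we fail to reject H₀.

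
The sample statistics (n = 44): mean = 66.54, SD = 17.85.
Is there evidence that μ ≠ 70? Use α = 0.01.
One-sample t-test:
H₀: μ = 70
H₁: μ ≠ 70
df = n - 1 = 43
t = (x̄ - μ₀) / (s/√n) = (66.54 - 70) / (17.85/√44) = -1.286
p-value = 0.2054

Since p-value > α = 0.01, we fail to reject H₀.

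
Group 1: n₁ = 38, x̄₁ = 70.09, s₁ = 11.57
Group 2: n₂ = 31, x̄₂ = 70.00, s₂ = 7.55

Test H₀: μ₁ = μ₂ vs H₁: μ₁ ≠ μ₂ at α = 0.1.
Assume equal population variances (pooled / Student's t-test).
Student's two-sample t-test (equal variances):
H₀: μ₁ = μ₂
H₁: μ₁ ≠ μ₂
df = n₁ + n₂ - 2 = 67
Pooled variance s_p² = [(n₁-1)s₁² + (n₂-1)s₂²] / (n₁ + n₂ - 2) = [(37)(11.57²) + (30)(7.55²)] / 67 = 99.4489
SE = √(s_p²(1/n₁ + 1/n₂)) = √(99.4489 × (1/38 + 1/31)) = 2.4135
t = (x̄₁ - x̄₂) / SE = (70.09 - 70.00) / 2.4135 = 0.09 / 2.4135 = 0.037
p-value = 0.9704

Since p-value > α = 0.1, we fail to reject H₀.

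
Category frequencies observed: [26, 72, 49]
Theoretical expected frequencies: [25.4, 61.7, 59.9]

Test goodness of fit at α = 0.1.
Chi-square goodness of fit test:
H₀: observed counts match expected distribution
H₁: observed counts differ from expected distribution
df = k - 1 = 2
χ² = Σ(O - E)²/E
   = (26 - 25.4)²/25.4 + (72 - 61.7)²/61.7 + (49 - 59.9)²/59.9
   = 0.014 + 1.719 + 1.983
   = 3.72
p-value = 0.1559

Since p-value > α = 0.1, we fail to reject H₀.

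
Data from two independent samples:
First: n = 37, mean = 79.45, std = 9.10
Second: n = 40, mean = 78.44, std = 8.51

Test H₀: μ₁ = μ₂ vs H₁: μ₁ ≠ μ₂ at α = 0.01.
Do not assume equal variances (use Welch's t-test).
Welch's two-sample t-test:
H₀: μ₁ = μ₂
H₁: μ₁ ≠ μ₂
s₁²/n₁ = 9.10²/37 = 2.2381,  s₂²/n₂ = 8.51²/40 = 1.8105
SE = √(s₁²/n₁ + s₂²/n₂) = √(2.2381 + 1.8105) = 2.0121
df (Welch-Satterthwaite) = (s₁²/n₁ + s₂²/n₂)² / [(s₁²/n₁)²/(n₁-1) + (s₂²/n₂)²/(n₂-1)] ≈ 73.44
t = (x̄₁ - x̄₂) / SE = (79.45 - 78.44) / 2.0121 = 1.01 / 2.0121 = 0.502
p-value = 0.6172

Since p-value > α = 0.01, we fail to reject H₀.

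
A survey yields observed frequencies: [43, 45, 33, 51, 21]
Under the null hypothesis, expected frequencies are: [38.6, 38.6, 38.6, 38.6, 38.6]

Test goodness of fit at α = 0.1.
Chi-square goodness of fit test:
H₀: observed counts match expected distribution
H₁: observed counts differ from expected distribution
df = k - 1 = 4
χ² = Σ(O - E)²/E
   = (43 - 38.6)²/38.6 + (45 - 38.6)²/38.6 + (33 - 38.6)²/38.6 + (51 - 38.6)²/38.6 + (21 - 38.6)²/38.6
   = 0.502 + 1.061 + 0.812 + 3.983 + 8.025
   = 14.38
p-value = 0.0062

Since p-value < α = 0.1, we reject H₀.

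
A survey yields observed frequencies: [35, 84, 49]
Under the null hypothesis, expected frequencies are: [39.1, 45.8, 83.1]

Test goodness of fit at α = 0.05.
Chi-square goodness of fit test:
H₀: observed counts match expected distribution
H₁: observed counts differ from expected distribution
df = k - 1 = 2
χ² = Σ(O - E)²/E
   = (35 - 39.1)²/39.1 + (84 - 45.8)²/45.8 + (49 - 83.1)²/83.1
   = 0.430 + 31.861 + 13.993
   = 46.28
p-value < 0.0001

Since p-value < α = 0.05, we reject H₀.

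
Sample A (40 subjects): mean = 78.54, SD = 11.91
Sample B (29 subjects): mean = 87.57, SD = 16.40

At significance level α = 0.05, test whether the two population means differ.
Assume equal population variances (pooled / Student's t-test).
Student's two-sample t-test (equal variances):
H₀: μ₁ = μ₂
H₁: μ₁ ≠ μ₂
df = n₁ + n₂ - 2 = 67
Pooled variance s_p² = [(n₁-1)s₁² + (n₂-1)s₂²] / (n₁ + n₂ - 2) = [(39)(11.91²) + (28)(16.40²)] / 67 = 194.9695
SE = √(s_p²(1/n₁ + 1/n₂)) = √(194.9695 × (1/40 + 1/29)) = 3.4055
t = (x̄₁ - x̄₂) / SE = (78.54 - 87.57) / 3.4055 = -9.03 / 3.4055 = -2.652
p-value = 0.0100

Since p-value < α = 0.05, we reject H₀.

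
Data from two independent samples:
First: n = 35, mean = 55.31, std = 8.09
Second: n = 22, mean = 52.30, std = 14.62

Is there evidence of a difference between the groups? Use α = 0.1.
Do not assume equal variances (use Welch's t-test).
Welch's two-sample t-test:
H₀: μ₁ = μ₂
H₁: μ₁ ≠ μ₂
s₁²/n₁ = 8.09²/35 = 1.8699,  s₂²/n₂ = 14.62²/22 = 9.7157
SE = √(s₁²/n₁ + s₂²/n₂) = √(1.8699 + 9.7157) = 3.4038
df (Welch-Satterthwaite) = (s₁²/n₁ + s₂²/n₂)² / [(s₁²/n₁)²/(n₁-1) + (s₂²/n₂)²/(n₂-1)] ≈ 29.19
t = (x̄₁ - x̄₂) / SE = (55.31 - 52.30) / 3.4038 = 3.01 / 3.4038 = 0.884
p-value = 0.3838

Since p-value > α = 0.1, we fail to reject H₀.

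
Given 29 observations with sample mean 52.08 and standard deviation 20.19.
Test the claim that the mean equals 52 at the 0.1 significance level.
One-sample t-test:
H₀: μ = 52
H₁: μ ≠ 52
df = n - 1 = 28
t = (x̄ - μ₀) / (s/√n) = (52.08 - 52) / (20.19/√29) = 0.021
p-value = 0.9831

Since p-value > α = 0.1, we fail to reject H₀.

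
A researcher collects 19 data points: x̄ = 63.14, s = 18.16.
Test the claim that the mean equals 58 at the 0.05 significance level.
One-sample t-test:
H₀: μ = 58
H₁: μ ≠ 58
df = n - 1 = 18
t = (x̄ - μ₀) / (s/√n) = (63.14 - 58) / (18.16/√19) = 1.234
p-value = 0.2332

Since p-value > α = 0.05, we fail to reject H₀.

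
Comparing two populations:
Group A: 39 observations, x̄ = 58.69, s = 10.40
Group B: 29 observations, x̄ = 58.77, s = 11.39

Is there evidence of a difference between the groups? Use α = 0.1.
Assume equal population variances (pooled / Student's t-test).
Student's two-sample t-test (equal variances):
H₀: μ₁ = μ₂
H₁: μ₁ ≠ μ₂
df = n₁ + n₂ - 2 = 66
Pooled variance s_p² = [(n₁-1)s₁² + (n₂-1)s₂²] / (n₁ + n₂ - 2) = [(38)(10.40²) + (28)(11.39²)] / 66 = 117.3118
SE = √(s_p²(1/n₁ + 1/n₂)) = √(117.3118 × (1/39 + 1/29)) = 2.6558
t = (x̄₁ - x̄₂) / SE = (58.69 - 58.77) / 2.6558 = -0.08 / 2.6558 = -0.030
p-value = 0.9761

Since p-value > α = 0.1, we fail to reject H₀.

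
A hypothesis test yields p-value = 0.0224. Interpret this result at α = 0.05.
Since p = 0.0224 < α = 0.05, reject H₀.
There is sufficient evidence to reject the null hypothesis; the result is statistically significant at the 0.05 level.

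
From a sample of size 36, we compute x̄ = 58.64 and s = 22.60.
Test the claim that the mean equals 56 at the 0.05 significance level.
One-sample t-test:
H₀: μ = 56
H₁: μ ≠ 56
df = n - 1 = 35
t = (x̄ - μ₀) / (s/√n) = (58.64 - 56) / (22.60/√36) = 0.701
p-value = 0.4880

Since p-value > α = 0.05, we fail to reject H₀.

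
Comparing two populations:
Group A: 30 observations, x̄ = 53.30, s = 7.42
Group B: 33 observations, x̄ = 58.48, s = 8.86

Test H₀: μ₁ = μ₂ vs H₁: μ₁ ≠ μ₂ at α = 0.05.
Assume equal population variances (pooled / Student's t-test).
Student's two-sample t-test (equal variances):
H₀: μ₁ = μ₂
H₁: μ₁ ≠ μ₂
df = n₁ + n₂ - 2 = 61
Pooled variance s_p² = [(n₁-1)s₁² + (n₂-1)s₂²] / (n₁ + n₂ - 2) = [(29)(7.42²) + (32)(8.86²)] / 61 = 67.3545
SE = √(s_p²(1/n₁ + 1/n₂)) = √(67.3545 × (1/30 + 1/33)) = 2.0703
t = (x̄₁ - x̄₂) / SE = (53.30 - 58.48) / 2.0703 = -5.18 / 2.0703 = -2.502
p-value = 0.0150

Since p-value < α = 0.05, we reject H₀.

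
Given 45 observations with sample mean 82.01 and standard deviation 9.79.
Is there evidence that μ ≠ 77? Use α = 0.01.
One-sample t-test:
H₀: μ = 77
H₁: μ ≠ 77
df = n - 1 = 44
t = (x̄ - μ₀) / (s/√n) = (82.01 - 77) / (9.79/√45) = 3.433
p-value = 0.0013

Since p-value < α = 0.01, we reject H₀.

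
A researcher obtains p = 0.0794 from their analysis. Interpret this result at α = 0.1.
Since p = 0.0794 < α = 0.1, reject H₀.
There is sufficient evidence to reject the null hypothesis; the result is statistically significant at the 0.1 level.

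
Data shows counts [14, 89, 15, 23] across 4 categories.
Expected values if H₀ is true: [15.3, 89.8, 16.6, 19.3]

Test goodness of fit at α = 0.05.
Chi-square goodness of fit test:
H₀: observed counts match expected distribution
H₁: observed counts differ from expected distribution
df = k - 1 = 3
χ² = Σ(O - E)²/E
   = (14 - 15.3)²/15.3 + (89 - 89.8)²/89.8 + (15 - 16.6)²/16.6 + (23 - 19.3)²/19.3
   = 0.110 + 0.007 + 0.154 + 0.709
   = 0.98
p-value = 0.8058

Since p-value > α = 0.05, we fail to reject H₀.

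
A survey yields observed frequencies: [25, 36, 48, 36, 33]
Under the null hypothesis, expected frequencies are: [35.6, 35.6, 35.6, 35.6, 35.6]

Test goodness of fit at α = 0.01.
Chi-square goodness of fit test:
H₀: observed counts match expected distribution
H₁: observed counts differ from expected distribution
df = k - 1 = 4
χ² = Σ(O - E)²/E
   = (25 - 35.6)²/35.6 + (36 - 35.6)²/35.6 + (48 - 35.6)²/35.6 + (36 - 35.6)²/35.6 + (33 - 35.6)²/35.6
   = 3.156 + 0.004 + 4.319 + 0.004 + 0.190
   = 7.67
p-value = 0.1043

Since p-value > α = 0.01, we fail to reject H₀.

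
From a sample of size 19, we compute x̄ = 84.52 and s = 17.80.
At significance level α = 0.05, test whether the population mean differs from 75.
One-sample t-test:
H₀: μ = 75
H₁: μ ≠ 75
df = n - 1 = 18
t = (x̄ - μ₀) / (s/√n) = (84.52 - 75) / (17.80/√19) = 2.331
p-value = 0.0316

Since p-value < α = 0.05, we reject H₀.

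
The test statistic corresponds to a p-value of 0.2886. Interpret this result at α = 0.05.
Since p = 0.2886 > α = 0.05, fail to reject H₀.
There is insufficient evidence to reject the null hypothesis; the result is not statistically significant at the 0.05 level.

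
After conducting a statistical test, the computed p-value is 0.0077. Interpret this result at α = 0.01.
Since p = 0.0077 < α = 0.01, reject H₀.
There is sufficient evidence to reject the null hypothesis; the result is statistically significant at the 0.01 level.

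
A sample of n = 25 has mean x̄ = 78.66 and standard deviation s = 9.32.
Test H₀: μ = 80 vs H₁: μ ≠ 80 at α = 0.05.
One-sample t-test:
H₀: μ = 80
H₁: μ ≠ 80
df = n - 1 = 24
t = (x̄ - μ₀) / (s/√n) = (78.66 - 80) / (9.32/√25) = -0.719
p-value = 0.4792

Since p-value > α = 0.05, we fail to reject H₀.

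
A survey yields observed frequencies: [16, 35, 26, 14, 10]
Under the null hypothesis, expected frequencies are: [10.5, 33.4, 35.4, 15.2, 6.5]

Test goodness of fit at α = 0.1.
Chi-square goodness of fit test:
H₀: observed counts match expected distribution
H₁: observed counts differ from expected distribution
df = k - 1 = 4
χ² = Σ(O - E)²/E
   = (16 - 10.5)²/10.5 + (35 - 33.4)²/33.4 + (26 - 35.4)²/35.4 + (14 - 15.2)²/15.2 + (10 - 6.5)²/6.5
   = 2.881 + 0.077 + 2.496 + 0.095 + 1.885
   = 7.43
p-value = 0.1147

Since p-value > α = 0.1, we fail to reject H₀.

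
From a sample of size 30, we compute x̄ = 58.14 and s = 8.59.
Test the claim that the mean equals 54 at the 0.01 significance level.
One-sample t-test:
H₀: μ = 54
H₁: μ ≠ 54
df = n - 1 = 29
t = (x̄ - μ₀) / (s/√n) = (58.14 - 54) / (8.59/√30) = 2.640
p-value = 0.0132

Since p-value > α = 0.01, we fail to reject H₀.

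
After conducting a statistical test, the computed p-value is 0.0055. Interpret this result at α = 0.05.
Since p = 0.0055 < α = 0.05, reject H₀.
There is sufficient evidence to reject the null hypothesis; the result is statistically significant at the 0.05 level.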